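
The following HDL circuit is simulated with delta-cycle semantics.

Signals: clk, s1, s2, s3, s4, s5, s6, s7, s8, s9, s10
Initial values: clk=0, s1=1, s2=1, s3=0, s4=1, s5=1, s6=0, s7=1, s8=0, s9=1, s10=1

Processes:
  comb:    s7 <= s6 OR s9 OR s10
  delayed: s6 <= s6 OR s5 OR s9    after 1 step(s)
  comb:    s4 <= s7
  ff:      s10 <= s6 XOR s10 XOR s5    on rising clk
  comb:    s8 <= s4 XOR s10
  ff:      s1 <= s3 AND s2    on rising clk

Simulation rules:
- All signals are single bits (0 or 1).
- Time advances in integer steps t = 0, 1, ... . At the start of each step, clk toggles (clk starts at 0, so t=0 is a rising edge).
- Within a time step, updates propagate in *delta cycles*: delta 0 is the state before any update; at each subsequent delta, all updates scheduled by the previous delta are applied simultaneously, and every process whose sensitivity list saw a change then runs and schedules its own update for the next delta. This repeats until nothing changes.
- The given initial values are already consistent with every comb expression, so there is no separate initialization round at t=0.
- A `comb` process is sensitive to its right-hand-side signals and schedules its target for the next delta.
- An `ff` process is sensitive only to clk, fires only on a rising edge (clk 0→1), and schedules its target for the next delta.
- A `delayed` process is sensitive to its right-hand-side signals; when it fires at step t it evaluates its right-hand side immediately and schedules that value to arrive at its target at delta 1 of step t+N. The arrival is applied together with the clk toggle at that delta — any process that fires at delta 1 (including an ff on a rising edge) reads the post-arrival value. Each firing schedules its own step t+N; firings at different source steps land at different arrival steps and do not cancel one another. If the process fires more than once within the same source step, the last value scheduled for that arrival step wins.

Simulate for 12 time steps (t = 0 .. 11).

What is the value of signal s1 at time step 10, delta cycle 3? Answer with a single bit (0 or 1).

[bits: s1,clk,s9,s2,s8,s4,s7,s6,s5,s10,s3]
t=0: Δ0=10110110110 Δ1=11110110110 Δ2=01110110100 Δ3=01111110100 | 3Δ
t=1: Δ0=01111110100 Δ1=00111110100 | 1Δ
t=2: Δ0=00111110100 Δ1=01111110100 Δ2=01111110110 Δ3=01110110110 | 3Δ
t=3: Δ0=01110110110 Δ1=00110110110 | 1Δ
t=4: Δ0=00110110110 Δ1=01110110110 Δ2=01110110100 Δ3=01111110100 | 3Δ
t=5: Δ0=01111110100 Δ1=00111110100 | 1Δ
t=6: Δ0=00111110100 Δ1=01111110100 Δ2=01111110110 Δ3=01110110110 | 3Δ
t=7: Δ0=01110110110 Δ1=00110110110 | 1Δ
t=8: Δ0=00110110110 Δ1=01110110110 Δ2=01110110100 Δ3=01111110100 | 3Δ
t=9: Δ0=01111110100 Δ1=00111110100 | 1Δ
t=10: Δ0=00111110100 Δ1=01111110100 Δ2=01111110110 Δ3=01110110110 | 3Δ
t=11: Δ0=01110110110 Δ1=00110110110 | 1Δ

0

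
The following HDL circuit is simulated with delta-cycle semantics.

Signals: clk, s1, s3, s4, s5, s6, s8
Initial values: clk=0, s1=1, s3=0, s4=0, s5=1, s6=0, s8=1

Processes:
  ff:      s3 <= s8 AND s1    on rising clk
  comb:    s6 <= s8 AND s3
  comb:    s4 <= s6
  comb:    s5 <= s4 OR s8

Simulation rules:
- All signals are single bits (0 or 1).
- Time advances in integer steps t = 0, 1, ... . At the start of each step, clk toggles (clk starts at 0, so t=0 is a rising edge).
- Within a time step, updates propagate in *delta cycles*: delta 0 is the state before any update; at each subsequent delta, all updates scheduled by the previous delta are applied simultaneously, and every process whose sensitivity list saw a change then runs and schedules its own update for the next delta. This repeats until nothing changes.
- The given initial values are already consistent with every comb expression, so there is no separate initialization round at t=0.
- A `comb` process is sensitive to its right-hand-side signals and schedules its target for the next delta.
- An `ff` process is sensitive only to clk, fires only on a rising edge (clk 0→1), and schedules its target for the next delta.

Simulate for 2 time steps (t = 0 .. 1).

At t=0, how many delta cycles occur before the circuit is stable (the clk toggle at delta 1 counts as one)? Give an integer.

t0.Δ0 s6=0 s8=1 s4=0 s1=1 s3=0 clk=0 s5=1
t0.Δ1 s6=0 s8=1 s4=0 s1=1 s3=0 clk=1 s5=1
t0.Δ2 s6=0 s8=1 s4=0 s1=1 s3=1 clk=1 s5=1
t0.Δ3 s6=1 s8=1 s4=0 s1=1 s3=1 clk=1 s5=1
t0.Δ4 s6=1 s8=1 s4=1 s1=1 s3=1 clk=1 s5=1
t1.Δ0 s6=1 s8=1 s4=1 s1=1 s3=1 clk=1 s5=1
t1.Δ1 s6=1 s8=1 s4=1 s1=1 s3=1 clk=0 s5=1

4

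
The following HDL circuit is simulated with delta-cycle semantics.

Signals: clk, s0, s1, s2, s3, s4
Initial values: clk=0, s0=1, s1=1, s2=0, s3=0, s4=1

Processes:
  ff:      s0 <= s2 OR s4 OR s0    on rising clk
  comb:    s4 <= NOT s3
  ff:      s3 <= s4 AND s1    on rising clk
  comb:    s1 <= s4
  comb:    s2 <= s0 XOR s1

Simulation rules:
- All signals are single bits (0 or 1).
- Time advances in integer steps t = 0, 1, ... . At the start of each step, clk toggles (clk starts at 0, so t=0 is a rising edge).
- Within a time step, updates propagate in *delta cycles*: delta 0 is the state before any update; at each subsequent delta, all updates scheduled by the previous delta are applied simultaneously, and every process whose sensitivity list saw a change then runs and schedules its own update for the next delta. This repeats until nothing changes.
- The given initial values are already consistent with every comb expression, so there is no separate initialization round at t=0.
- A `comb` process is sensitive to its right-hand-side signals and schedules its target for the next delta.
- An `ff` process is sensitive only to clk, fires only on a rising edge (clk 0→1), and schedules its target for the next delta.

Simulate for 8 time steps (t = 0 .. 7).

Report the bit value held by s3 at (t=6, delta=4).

0

[bits: s4,s3,s1,s2,s0,clk]
t=0: Δ0=101010 Δ1=101011 Δ2=111011 Δ3=011011 Δ4=010011 Δ5=010111 | 5Δ
t=1: Δ0=010111 Δ1=010110 | 1Δ
t=2: Δ0=010110 Δ1=010111 Δ2=000111 Δ3=100111 Δ4=101111 Δ5=101011 | 5Δ
t=3: Δ0=101011 Δ1=101010 | 1Δ
t=4: Δ0=101010 Δ1=101011 Δ2=111011 Δ3=011011 Δ4=010011 Δ5=010111 | 5Δ
t=5: Δ0=010111 Δ1=010110 | 1Δ
t=6: Δ0=010110 Δ1=010111 Δ2=000111 Δ3=100111 Δ4=101111 Δ5=101011 | 5Δ
t=7: Δ0=101011 Δ1=101010 | 1Δ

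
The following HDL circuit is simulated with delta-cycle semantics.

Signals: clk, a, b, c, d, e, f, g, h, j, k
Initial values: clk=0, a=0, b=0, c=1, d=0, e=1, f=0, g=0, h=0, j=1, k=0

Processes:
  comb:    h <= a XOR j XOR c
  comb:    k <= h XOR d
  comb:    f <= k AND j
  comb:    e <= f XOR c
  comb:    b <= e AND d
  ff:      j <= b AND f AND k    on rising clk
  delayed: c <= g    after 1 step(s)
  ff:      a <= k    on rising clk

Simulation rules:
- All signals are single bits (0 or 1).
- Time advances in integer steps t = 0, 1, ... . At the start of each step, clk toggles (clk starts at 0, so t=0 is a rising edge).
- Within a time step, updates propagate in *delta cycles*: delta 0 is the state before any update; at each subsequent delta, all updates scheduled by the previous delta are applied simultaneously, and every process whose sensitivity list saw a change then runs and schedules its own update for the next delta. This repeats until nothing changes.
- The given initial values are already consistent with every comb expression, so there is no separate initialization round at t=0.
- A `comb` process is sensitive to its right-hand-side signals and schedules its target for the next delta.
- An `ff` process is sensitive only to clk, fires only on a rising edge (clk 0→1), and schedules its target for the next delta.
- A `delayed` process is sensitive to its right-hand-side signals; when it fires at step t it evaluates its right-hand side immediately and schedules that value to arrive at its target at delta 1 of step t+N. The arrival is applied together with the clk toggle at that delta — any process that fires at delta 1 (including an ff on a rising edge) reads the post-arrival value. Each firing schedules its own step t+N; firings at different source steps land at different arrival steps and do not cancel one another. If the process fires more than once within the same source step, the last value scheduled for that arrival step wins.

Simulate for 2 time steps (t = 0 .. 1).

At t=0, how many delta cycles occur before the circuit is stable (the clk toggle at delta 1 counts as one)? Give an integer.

[bits: a,f,k,j,g,h,d,clk,c,b,e]
t=0: Δ0=00010000101 Δ1=00010001101 Δ2=00000001101 Δ3=00000101101 Δ4=00100101101 | 4Δ
t=1: Δ0=00100101101 Δ1=00100100101 | 1Δ

4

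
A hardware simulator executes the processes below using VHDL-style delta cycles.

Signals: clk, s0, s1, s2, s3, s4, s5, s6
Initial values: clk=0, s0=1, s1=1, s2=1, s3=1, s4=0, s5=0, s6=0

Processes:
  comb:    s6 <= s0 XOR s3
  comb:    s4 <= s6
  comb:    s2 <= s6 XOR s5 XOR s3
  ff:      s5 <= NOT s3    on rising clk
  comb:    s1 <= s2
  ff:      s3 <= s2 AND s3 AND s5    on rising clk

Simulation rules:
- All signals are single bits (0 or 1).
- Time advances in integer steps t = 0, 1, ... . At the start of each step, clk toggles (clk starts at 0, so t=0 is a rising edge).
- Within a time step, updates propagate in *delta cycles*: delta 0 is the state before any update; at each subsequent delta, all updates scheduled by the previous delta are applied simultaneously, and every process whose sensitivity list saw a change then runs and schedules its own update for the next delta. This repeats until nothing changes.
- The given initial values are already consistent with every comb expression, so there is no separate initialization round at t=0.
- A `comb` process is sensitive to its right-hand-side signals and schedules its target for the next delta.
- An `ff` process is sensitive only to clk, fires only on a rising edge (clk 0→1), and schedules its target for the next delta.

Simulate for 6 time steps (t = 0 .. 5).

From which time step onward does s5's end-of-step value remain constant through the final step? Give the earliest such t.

[bits: s3,clk,s0,s1,s5,s6,s4,s2]
t=0: Δ0=10110001 Δ1=11110001 Δ2=01110001 Δ3=01110100 Δ4=01100111 Δ5=01110111 | 5Δ
t=1: Δ0=01110111 Δ1=00110111 | 1Δ
t=2: Δ0=00110111 Δ1=01110111 Δ2=01111111 Δ3=01111110 Δ4=01101110 | 4Δ
t=3: Δ0=01101110 Δ1=00101110 | 1Δ
t=4: Δ0=00101110 Δ1=01101110 | 1Δ
t=5: Δ0=01101110 Δ1=00101110 | 1Δ

2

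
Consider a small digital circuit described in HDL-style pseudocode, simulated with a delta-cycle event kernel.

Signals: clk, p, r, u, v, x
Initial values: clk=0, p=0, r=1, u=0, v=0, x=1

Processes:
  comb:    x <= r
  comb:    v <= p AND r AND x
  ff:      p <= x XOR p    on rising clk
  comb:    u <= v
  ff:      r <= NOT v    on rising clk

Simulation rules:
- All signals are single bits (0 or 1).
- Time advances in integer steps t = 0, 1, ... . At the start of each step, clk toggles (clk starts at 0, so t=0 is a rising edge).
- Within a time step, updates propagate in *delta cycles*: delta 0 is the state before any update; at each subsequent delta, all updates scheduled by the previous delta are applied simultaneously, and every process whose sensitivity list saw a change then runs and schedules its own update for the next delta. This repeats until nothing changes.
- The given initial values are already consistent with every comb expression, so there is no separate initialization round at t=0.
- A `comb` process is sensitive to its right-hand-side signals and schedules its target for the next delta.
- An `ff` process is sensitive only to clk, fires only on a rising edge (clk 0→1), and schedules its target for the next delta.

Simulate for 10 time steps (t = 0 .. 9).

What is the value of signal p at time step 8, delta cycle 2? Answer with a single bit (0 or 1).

0

t0.Δ0 r=1 v=0 clk=0 x=1 p=0 u=0
t0.Δ1 r=1 v=0 clk=1 x=1 p=0 u=0
t0.Δ2 r=1 v=0 clk=1 x=1 p=1 u=0
t0.Δ3 r=1 v=1 clk=1 x=1 p=1 u=0
t0.Δ4 r=1 v=1 clk=1 x=1 p=1 u=1
t1.Δ0 r=1 v=1 clk=1 x=1 p=1 u=1
t1.Δ1 r=1 v=1 clk=0 x=1 p=1 u=1
t2.Δ0 r=1 v=1 clk=0 x=1 p=1 u=1
t2.Δ1 r=1 v=1 clk=1 x=1 p=1 u=1
t2.Δ2 r=0 v=1 clk=1 x=1 p=0 u=1
t2.Δ3 r=0 v=0 clk=1 x=0 p=0 u=1
t2.Δ4 r=0 v=0 clk=1 x=0 p=0 u=0
t3.Δ0 r=0 v=0 clk=1 x=0 p=0 u=0
t3.Δ1 r=0 v=0 clk=0 x=0 p=0 u=0
t4.Δ0 r=0 v=0 clk=0 x=0 p=0 u=0
t4.Δ1 r=0 v=0 clk=1 x=0 p=0 u=0
t4.Δ2 r=1 v=0 clk=1 x=0 p=0 u=0
t4.Δ3 r=1 v=0 clk=1 x=1 p=0 u=0
t5.Δ0 r=1 v=0 clk=1 x=1 p=0 u=0
t5.Δ1 r=1 v=0 clk=0 x=1 p=0 u=0
t6.Δ0 r=1 v=0 clk=0 x=1 p=0 u=0
t6.Δ1 r=1 v=0 clk=1 x=1 p=0 u=0
t6.Δ2 r=1 v=0 clk=1 x=1 p=1 u=0
t6.Δ3 r=1 v=1 clk=1 x=1 p=1 u=0
t6.Δ4 r=1 v=1 clk=1 x=1 p=1 u=1
t7.Δ0 r=1 v=1 clk=1 x=1 p=1 u=1
t7.Δ1 r=1 v=1 clk=0 x=1 p=1 u=1
t8.Δ0 r=1 v=1 clk=0 x=1 p=1 u=1
t8.Δ1 r=1 v=1 clk=1 x=1 p=1 u=1
t8.Δ2 r=0 v=1 clk=1 x=1 p=0 u=1
t8.Δ3 r=0 v=0 clk=1 x=0 p=0 u=1
t8.Δ4 r=0 v=0 clk=1 x=0 p=0 u=0
t9.Δ0 r=0 v=0 clk=1 x=0 p=0 u=0
t9.Δ1 r=0 v=0 clk=0 x=0 p=0 u=0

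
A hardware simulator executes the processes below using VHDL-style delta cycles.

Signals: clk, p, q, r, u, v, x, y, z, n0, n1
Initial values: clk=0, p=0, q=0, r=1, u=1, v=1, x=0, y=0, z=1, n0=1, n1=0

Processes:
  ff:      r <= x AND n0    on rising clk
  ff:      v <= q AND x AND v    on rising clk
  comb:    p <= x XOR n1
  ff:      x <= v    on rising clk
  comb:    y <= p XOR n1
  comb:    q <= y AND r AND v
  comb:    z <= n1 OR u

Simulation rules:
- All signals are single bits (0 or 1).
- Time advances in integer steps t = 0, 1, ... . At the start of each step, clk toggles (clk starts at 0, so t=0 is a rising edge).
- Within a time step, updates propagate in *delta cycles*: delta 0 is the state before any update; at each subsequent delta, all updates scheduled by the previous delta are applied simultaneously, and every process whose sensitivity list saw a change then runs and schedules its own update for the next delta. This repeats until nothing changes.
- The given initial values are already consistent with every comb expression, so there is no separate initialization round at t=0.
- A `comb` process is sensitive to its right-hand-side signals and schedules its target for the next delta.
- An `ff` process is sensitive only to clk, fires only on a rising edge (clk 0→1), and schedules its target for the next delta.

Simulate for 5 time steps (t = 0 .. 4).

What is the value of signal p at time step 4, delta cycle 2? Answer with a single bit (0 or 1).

t0.Δ0 r=1 p=0 x=0 clk=0 y=0 n1=0 v=1 u=1 n0=1 z=1 q=0
t0.Δ1 r=1 p=0 x=0 clk=1 y=0 n1=0 v=1 u=1 n0=1 z=1 q=0
t0.Δ2 r=0 p=0 x=1 clk=1 y=0 n1=0 v=0 u=1 n0=1 z=1 q=0
t0.Δ3 r=0 p=1 x=1 clk=1 y=0 n1=0 v=0 u=1 n0=1 z=1 q=0
t0.Δ4 r=0 p=1 x=1 clk=1 y=1 n1=0 v=0 u=1 n0=1 z=1 q=0
t1.Δ0 r=0 p=1 x=1 clk=1 y=1 n1=0 v=0 u=1 n0=1 z=1 q=0
t1.Δ1 r=0 p=1 x=1 clk=0 y=1 n1=0 v=0 u=1 n0=1 z=1 q=0
t2.Δ0 r=0 p=1 x=1 clk=0 y=1 n1=0 v=0 u=1 n0=1 z=1 q=0
t2.Δ1 r=0 p=1 x=1 clk=1 y=1 n1=0 v=0 u=1 n0=1 z=1 q=0
t2.Δ2 r=1 p=1 x=0 clk=1 y=1 n1=0 v=0 u=1 n0=1 z=1 q=0
t2.Δ3 r=1 p=0 x=0 clk=1 y=1 n1=0 v=0 u=1 n0=1 z=1 q=0
t2.Δ4 r=1 p=0 x=0 clk=1 y=0 n1=0 v=0 u=1 n0=1 z=1 q=0
t3.Δ0 r=1 p=0 x=0 clk=1 y=0 n1=0 v=0 u=1 n0=1 z=1 q=0
t3.Δ1 r=1 p=0 x=0 clk=0 y=0 n1=0 v=0 u=1 n0=1 z=1 q=0
t4.Δ0 r=1 p=0 x=0 clk=0 y=0 n1=0 v=0 u=1 n0=1 z=1 q=0
t4.Δ1 r=1 p=0 x=0 clk=1 y=0 n1=0 v=0 u=1 n0=1 z=1 q=0
t4.Δ2 r=0 p=0 x=0 clk=1 y=0 n1=0 v=0 u=1 n0=1 z=1 q=0

0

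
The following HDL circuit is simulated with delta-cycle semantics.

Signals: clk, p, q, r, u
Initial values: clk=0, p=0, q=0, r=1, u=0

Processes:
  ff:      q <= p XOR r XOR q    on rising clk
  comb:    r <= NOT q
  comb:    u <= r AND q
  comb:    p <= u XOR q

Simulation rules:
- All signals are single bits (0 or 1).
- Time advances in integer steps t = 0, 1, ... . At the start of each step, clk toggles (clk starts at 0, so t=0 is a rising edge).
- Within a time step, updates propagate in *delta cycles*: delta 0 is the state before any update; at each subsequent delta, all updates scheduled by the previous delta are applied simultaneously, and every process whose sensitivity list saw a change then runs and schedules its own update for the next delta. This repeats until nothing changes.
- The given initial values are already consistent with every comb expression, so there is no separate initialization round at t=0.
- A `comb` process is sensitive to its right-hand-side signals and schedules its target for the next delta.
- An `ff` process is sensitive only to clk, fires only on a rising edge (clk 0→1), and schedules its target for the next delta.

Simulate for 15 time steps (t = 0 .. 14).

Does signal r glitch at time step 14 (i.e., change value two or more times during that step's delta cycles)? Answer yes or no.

no

[bits: q,r,clk,u,p]
t=0: Δ0=01000 Δ1=01100 Δ2=11100 Δ3=10111 Δ4=10100 Δ5=10101 | 5Δ
t=1: Δ0=10101 Δ1=10001 | 1Δ
t=2: Δ0=10001 Δ1=10101 Δ2=00101 Δ3=01100 | 3Δ
t=3: Δ0=01100 Δ1=01000 | 1Δ
t=4: Δ0=01000 Δ1=01100 Δ2=11100 Δ3=10111 Δ4=10100 Δ5=10101 | 5Δ
t=5: Δ0=10101 Δ1=10001 | 1Δ
t=6: Δ0=10001 Δ1=10101 Δ2=00101 Δ3=01100 | 3Δ
t=7: Δ0=01100 Δ1=01000 | 1Δ
t=8: Δ0=01000 Δ1=01100 Δ2=11100 Δ3=10111 Δ4=10100 Δ5=10101 | 5Δ
t=9: Δ0=10101 Δ1=10001 | 1Δ
t=10: Δ0=10001 Δ1=10101 Δ2=00101 Δ3=01100 | 3Δ
t=11: Δ0=01100 Δ1=01000 | 1Δ
t=12: Δ0=01000 Δ1=01100 Δ2=11100 Δ3=10111 Δ4=10100 Δ5=10101 | 5Δ
t=13: Δ0=10101 Δ1=10001 | 1Δ
t=14: Δ0=10001 Δ1=10101 Δ2=00101 Δ3=01100 | 3Δ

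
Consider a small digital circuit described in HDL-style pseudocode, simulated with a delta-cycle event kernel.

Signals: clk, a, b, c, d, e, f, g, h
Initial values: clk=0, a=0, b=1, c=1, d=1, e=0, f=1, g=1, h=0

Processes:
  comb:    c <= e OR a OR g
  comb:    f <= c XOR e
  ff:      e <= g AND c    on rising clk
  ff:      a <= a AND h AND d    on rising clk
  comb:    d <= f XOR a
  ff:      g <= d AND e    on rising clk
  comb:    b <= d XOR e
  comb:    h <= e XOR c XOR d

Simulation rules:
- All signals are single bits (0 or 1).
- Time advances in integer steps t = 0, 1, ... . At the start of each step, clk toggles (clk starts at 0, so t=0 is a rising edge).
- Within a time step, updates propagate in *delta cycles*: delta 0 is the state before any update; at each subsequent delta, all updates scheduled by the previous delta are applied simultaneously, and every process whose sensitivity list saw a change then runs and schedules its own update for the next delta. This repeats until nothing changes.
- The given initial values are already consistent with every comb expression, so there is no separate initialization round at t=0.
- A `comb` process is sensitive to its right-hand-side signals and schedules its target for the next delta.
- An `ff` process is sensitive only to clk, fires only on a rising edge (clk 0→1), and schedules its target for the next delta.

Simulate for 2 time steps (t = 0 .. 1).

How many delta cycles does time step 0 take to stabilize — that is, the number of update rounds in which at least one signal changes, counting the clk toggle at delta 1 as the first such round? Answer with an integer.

t0.Δ0 b=1 h=0 g=1 clk=0 e=0 f=1 c=1 a=0 d=1
t0.Δ1 b=1 h=0 g=1 clk=1 e=0 f=1 c=1 a=0 d=1
t0.Δ2 b=1 h=0 g=0 clk=1 e=1 f=1 c=1 a=0 d=1
t0.Δ3 b=0 h=1 g=0 clk=1 e=1 f=0 c=1 a=0 d=1
t0.Δ4 b=0 h=1 g=0 clk=1 e=1 f=0 c=1 a=0 d=0
t0.Δ5 b=1 h=0 g=0 clk=1 e=1 f=0 c=1 a=0 d=0
t1.Δ0 b=1 h=0 g=0 clk=1 e=1 f=0 c=1 a=0 d=0
t1.Δ1 b=1 h=0 g=0 clk=0 e=1 f=0 c=1 a=0 d=0

5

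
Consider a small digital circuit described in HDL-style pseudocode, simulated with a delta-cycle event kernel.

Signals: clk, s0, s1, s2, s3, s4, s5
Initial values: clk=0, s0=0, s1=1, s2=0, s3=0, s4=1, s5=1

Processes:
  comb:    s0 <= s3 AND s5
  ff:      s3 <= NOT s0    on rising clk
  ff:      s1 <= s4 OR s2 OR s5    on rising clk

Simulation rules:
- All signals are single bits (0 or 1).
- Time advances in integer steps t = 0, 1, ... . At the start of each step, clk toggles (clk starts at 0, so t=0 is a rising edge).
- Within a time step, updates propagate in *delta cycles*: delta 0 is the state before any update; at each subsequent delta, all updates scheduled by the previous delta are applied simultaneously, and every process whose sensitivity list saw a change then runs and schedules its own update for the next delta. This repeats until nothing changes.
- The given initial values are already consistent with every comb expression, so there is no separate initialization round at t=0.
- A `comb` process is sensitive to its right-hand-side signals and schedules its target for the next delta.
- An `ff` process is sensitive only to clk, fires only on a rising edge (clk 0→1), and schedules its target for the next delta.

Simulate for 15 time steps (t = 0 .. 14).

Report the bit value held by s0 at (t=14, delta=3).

0

t0.Δ0 s4=1 s3=0 s5=1 s1=1 s0=0 clk=0 s2=0
t0.Δ1 s4=1 s3=0 s5=1 s1=1 s0=0 clk=1 s2=0
t0.Δ2 s4=1 s3=1 s5=1 s1=1 s0=0 clk=1 s2=0
t0.Δ3 s4=1 s3=1 s5=1 s1=1 s0=1 clk=1 s2=0
t1.Δ0 s4=1 s3=1 s5=1 s1=1 s0=1 clk=1 s2=0
t1.Δ1 s4=1 s3=1 s5=1 s1=1 s0=1 clk=0 s2=0
t2.Δ0 s4=1 s3=1 s5=1 s1=1 s0=1 clk=0 s2=0
t2.Δ1 s4=1 s3=1 s5=1 s1=1 s0=1 clk=1 s2=0
t2.Δ2 s4=1 s3=0 s5=1 s1=1 s0=1 clk=1 s2=0
t2.Δ3 s4=1 s3=0 s5=1 s1=1 s0=0 clk=1 s2=0
t3.Δ0 s4=1 s3=0 s5=1 s1=1 s0=0 clk=1 s2=0
t3.Δ1 s4=1 s3=0 s5=1 s1=1 s0=0 clk=0 s2=0
t4.Δ0 s4=1 s3=0 s5=1 s1=1 s0=0 clk=0 s2=0
t4.Δ1 s4=1 s3=0 s5=1 s1=1 s0=0 clk=1 s2=0
t4.Δ2 s4=1 s3=1 s5=1 s1=1 s0=0 clk=1 s2=0
t4.Δ3 s4=1 s3=1 s5=1 s1=1 s0=1 clk=1 s2=0
t5.Δ0 s4=1 s3=1 s5=1 s1=1 s0=1 clk=1 s2=0
t5.Δ1 s4=1 s3=1 s5=1 s1=1 s0=1 clk=0 s2=0
t6.Δ0 s4=1 s3=1 s5=1 s1=1 s0=1 clk=0 s2=0
t6.Δ1 s4=1 s3=1 s5=1 s1=1 s0=1 clk=1 s2=0
t6.Δ2 s4=1 s3=0 s5=1 s1=1 s0=1 clk=1 s2=0
t6.Δ3 s4=1 s3=0 s5=1 s1=1 s0=0 clk=1 s2=0
t7.Δ0 s4=1 s3=0 s5=1 s1=1 s0=0 clk=1 s2=0
t7.Δ1 s4=1 s3=0 s5=1 s1=1 s0=0 clk=0 s2=0
t8.Δ0 s4=1 s3=0 s5=1 s1=1 s0=0 clk=0 s2=0
t8.Δ1 s4=1 s3=0 s5=1 s1=1 s0=0 clk=1 s2=0
t8.Δ2 s4=1 s3=1 s5=1 s1=1 s0=0 clk=1 s2=0
t8.Δ3 s4=1 s3=1 s5=1 s1=1 s0=1 clk=1 s2=0
t9.Δ0 s4=1 s3=1 s5=1 s1=1 s0=1 clk=1 s2=0
t9.Δ1 s4=1 s3=1 s5=1 s1=1 s0=1 clk=0 s2=0
t10.Δ0 s4=1 s3=1 s5=1 s1=1 s0=1 clk=0 s2=0
t10.Δ1 s4=1 s3=1 s5=1 s1=1 s0=1 clk=1 s2=0
t10.Δ2 s4=1 s3=0 s5=1 s1=1 s0=1 clk=1 s2=0
t10.Δ3 s4=1 s3=0 s5=1 s1=1 s0=0 clk=1 s2=0
t11.Δ0 s4=1 s3=0 s5=1 s1=1 s0=0 clk=1 s2=0
t11.Δ1 s4=1 s3=0 s5=1 s1=1 s0=0 clk=0 s2=0
t12.Δ0 s4=1 s3=0 s5=1 s1=1 s0=0 clk=0 s2=0
t12.Δ1 s4=1 s3=0 s5=1 s1=1 s0=0 clk=1 s2=0
t12.Δ2 s4=1 s3=1 s5=1 s1=1 s0=0 clk=1 s2=0
t12.Δ3 s4=1 s3=1 s5=1 s1=1 s0=1 clk=1 s2=0
t13.Δ0 s4=1 s3=1 s5=1 s1=1 s0=1 clk=1 s2=0
t13.Δ1 s4=1 s3=1 s5=1 s1=1 s0=1 clk=0 s2=0
t14.Δ0 s4=1 s3=1 s5=1 s1=1 s0=1 clk=0 s2=0
t14.Δ1 s4=1 s3=1 s5=1 s1=1 s0=1 clk=1 s2=0
t14.Δ2 s4=1 s3=0 s5=1 s1=1 s0=1 clk=1 s2=0
t14.Δ3 s4=1 s3=0 s5=1 s1=1 s0=0 clk=1 s2=0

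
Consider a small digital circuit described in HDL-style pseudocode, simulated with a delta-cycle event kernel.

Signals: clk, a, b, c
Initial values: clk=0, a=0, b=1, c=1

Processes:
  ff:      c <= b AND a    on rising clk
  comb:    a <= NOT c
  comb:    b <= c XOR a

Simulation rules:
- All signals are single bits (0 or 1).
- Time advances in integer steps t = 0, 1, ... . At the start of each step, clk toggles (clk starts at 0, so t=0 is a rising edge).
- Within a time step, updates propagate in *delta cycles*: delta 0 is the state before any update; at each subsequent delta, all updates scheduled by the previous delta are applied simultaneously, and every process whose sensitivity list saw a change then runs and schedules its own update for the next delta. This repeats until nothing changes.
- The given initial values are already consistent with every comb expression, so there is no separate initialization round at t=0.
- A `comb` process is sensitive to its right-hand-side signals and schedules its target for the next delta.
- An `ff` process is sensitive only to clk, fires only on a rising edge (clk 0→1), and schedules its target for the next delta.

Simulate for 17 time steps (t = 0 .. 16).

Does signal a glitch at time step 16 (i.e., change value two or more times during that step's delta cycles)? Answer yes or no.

t=0 Δ0: clk=0 a=0 c=1 b=1
  Δ1: clk:0→1
  Δ2: c:1→0
  Δ3: a:0→1, b:1→0
  Δ4: b:0→1
  (4Δ to stable)
t=1 Δ0: clk=1 a=1 c=0 b=1
  Δ1: clk:1→0
  (1Δ to stable)
t=2 Δ0: clk=0 a=1 c=0 b=1
  Δ1: clk:0→1
  Δ2: c:0→1
  Δ3: a:1→0, b:1→0
  Δ4: b:0→1
  (4Δ to stable)
t=3 Δ0: clk=1 a=0 c=1 b=1
  Δ1: clk:1→0
  (1Δ to stable)
t=4 Δ0: clk=0 a=0 c=1 b=1
  Δ1: clk:0→1
  Δ2: c:1→0
  Δ3: a:0→1, b:1→0
  Δ4: b:0→1
  (4Δ to stable)
t=5 Δ0: clk=1 a=1 c=0 b=1
  Δ1: clk:1→0
  (1Δ to stable)
t=6 Δ0: clk=0 a=1 c=0 b=1
  Δ1: clk:0→1
  Δ2: c:0→1
  Δ3: a:1→0, b:1→0
  Δ4: b:0→1
  (4Δ to stable)
t=7 Δ0: clk=1 a=0 c=1 b=1
  Δ1: clk:1→0
  (1Δ to stable)
t=8 Δ0: clk=0 a=0 c=1 b=1
  Δ1: clk:0→1
  Δ2: c:1→0
  Δ3: a:0→1, b:1→0
  Δ4: b:0→1
  (4Δ to stable)
t=9 Δ0: clk=1 a=1 c=0 b=1
  Δ1: clk:1→0
  (1Δ to stable)
t=10 Δ0: clk=0 a=1 c=0 b=1
  Δ1: clk:0→1
  Δ2: c:0→1
  Δ3: a:1→0, b:1→0
  Δ4: b:0→1
  (4Δ to stable)
t=11 Δ0: clk=1 a=0 c=1 b=1
  Δ1: clk:1→0
  (1Δ to stable)
t=12 Δ0: clk=0 a=0 c=1 b=1
  Δ1: clk:0→1
  Δ2: c:1→0
  Δ3: a:0→1, b:1→0
  Δ4: b:0→1
  (4Δ to stable)
t=13 Δ0: clk=1 a=1 c=0 b=1
  Δ1: clk:1→0
  (1Δ to stable)
t=14 Δ0: clk=0 a=1 c=0 b=1
  Δ1: clk:0→1
  Δ2: c:0→1
  Δ3: a:1→0, b:1→0
  Δ4: b:0→1
  (4Δ to stable)
t=15 Δ0: clk=1 a=0 c=1 b=1
  Δ1: clk:1→0
  (1Δ to stable)
t=16 Δ0: clk=0 a=0 c=1 b=1
  Δ1: clk:0→1
  Δ2: c:1→0
  Δ3: a:0→1, b:1→0
  Δ4: b:0→1
  (4Δ to stable)

no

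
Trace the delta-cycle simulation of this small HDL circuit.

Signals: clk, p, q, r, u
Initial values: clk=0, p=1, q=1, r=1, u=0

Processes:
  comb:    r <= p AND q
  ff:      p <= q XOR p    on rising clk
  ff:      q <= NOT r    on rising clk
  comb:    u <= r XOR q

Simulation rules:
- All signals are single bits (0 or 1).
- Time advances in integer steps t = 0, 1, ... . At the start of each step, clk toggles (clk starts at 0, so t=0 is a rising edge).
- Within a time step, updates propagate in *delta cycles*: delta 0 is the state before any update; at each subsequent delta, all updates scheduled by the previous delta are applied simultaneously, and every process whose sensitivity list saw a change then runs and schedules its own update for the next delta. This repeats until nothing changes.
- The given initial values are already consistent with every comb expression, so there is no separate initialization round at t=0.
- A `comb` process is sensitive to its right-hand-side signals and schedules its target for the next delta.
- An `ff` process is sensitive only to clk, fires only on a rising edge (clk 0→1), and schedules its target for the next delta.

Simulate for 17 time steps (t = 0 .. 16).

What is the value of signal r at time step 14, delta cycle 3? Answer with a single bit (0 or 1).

0

t=0 Δ0: r=1 clk=0 u=0 q=1 p=1
  Δ1: clk:0→1
  Δ2: q:1→0, p:1→0
  Δ3: r:1→0, u:0→1
  Δ4: u:1→0
  (4Δ to stable)
t=1 Δ0: r=0 clk=1 u=0 q=0 p=0
  Δ1: clk:1→0
  (1Δ to stable)
t=2 Δ0: r=0 clk=0 u=0 q=0 p=0
  Δ1: clk:0→1
  Δ2: q:0→1
  Δ3: u:0→1
  (3Δ to stable)
t=3 Δ0: r=0 clk=1 u=1 q=1 p=0
  Δ1: clk:1→0
  (1Δ to stable)
t=4 Δ0: r=0 clk=0 u=1 q=1 p=0
  Δ1: clk:0→1
  Δ2: p:0→1
  Δ3: r:0→1
  Δ4: u:1→0
  (4Δ to stable)
t=5 Δ0: r=1 clk=1 u=0 q=1 p=1
  Δ1: clk:1→0
  (1Δ to stable)
t=6 Δ0: r=1 clk=0 u=0 q=1 p=1
  Δ1: clk:0→1
  Δ2: q:1→0, p:1→0
  Δ3: r:1→0, u:0→1
  Δ4: u:1→0
  (4Δ to stable)
t=7 Δ0: r=0 clk=1 u=0 q=0 p=0
  Δ1: clk:1→0
  (1Δ to stable)
t=8 Δ0: r=0 clk=0 u=0 q=0 p=0
  Δ1: clk:0→1
  Δ2: q:0→1
  Δ3: u:0→1
  (3Δ to stable)
t=9 Δ0: r=0 clk=1 u=1 q=1 p=0
  Δ1: clk:1→0
  (1Δ to stable)
t=10 Δ0: r=0 clk=0 u=1 q=1 p=0
  Δ1: clk:0→1
  Δ2: p:0→1
  Δ3: r:0→1
  Δ4: u:1→0
  (4Δ to stable)
t=11 Δ0: r=1 clk=1 u=0 q=1 p=1
  Δ1: clk:1→0
  (1Δ to stable)
t=12 Δ0: r=1 clk=0 u=0 q=1 p=1
  Δ1: clk:0→1
  Δ2: q:1→0, p:1→0
  Δ3: r:1→0, u:0→1
  Δ4: u:1→0
  (4Δ to stable)
t=13 Δ0: r=0 clk=1 u=0 q=0 p=0
  Δ1: clk:1→0
  (1Δ to stable)
t=14 Δ0: r=0 clk=0 u=0 q=0 p=0
  Δ1: clk:0→1
  Δ2: q:0→1
  Δ3: u:0→1
  (3Δ to stable)
t=15 Δ0: r=0 clk=1 u=1 q=1 p=0
  Δ1: clk:1→0
  (1Δ to stable)
t=16 Δ0: r=0 clk=0 u=1 q=1 p=0
  Δ1: clk:0→1
  Δ2: p:0→1
  Δ3: r:0→1
  Δ4: u:1→0
  (4Δ to stable)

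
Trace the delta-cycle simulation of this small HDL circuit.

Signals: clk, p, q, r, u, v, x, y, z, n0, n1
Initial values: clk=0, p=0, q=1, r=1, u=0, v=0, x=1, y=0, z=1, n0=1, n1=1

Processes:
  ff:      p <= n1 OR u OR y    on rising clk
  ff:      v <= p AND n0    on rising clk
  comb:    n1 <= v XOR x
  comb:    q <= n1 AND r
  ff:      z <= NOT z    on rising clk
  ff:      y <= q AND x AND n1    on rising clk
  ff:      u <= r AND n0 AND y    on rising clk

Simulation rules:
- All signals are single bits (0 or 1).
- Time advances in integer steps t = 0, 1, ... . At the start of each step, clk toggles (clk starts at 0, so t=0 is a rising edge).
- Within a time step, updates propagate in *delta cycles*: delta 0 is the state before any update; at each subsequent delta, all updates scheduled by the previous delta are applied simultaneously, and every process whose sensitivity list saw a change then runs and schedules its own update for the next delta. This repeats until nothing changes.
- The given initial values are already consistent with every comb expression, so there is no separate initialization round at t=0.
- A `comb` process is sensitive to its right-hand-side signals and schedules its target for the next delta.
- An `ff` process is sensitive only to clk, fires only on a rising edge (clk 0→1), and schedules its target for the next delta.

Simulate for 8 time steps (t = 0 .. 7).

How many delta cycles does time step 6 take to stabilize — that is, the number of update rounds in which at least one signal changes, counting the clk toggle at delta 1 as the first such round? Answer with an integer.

[bits: u,n1,clk,r,p,q,x,v,z,y,n0]
t=0: Δ0=01010110101 Δ1=01110110101 Δ2=01111110011 | 2Δ
t=1: Δ0=01111110011 Δ1=01011110011 | 1Δ
t=2: Δ0=01011110011 Δ1=01111110011 Δ2=11111111111 Δ3=10111111111 Δ4=10111011111 | 4Δ
t=3: Δ0=10111011111 Δ1=10011011111 | 1Δ
t=4: Δ0=10011011111 Δ1=10111011111 Δ2=10111011001 | 2Δ
t=5: Δ0=10111011001 Δ1=10011011001 | 1Δ
t=6: Δ0=10011011001 Δ1=10111011001 Δ2=00111011101 | 2Δ
t=7: Δ0=00111011101 Δ1=00011011101 | 1Δ

2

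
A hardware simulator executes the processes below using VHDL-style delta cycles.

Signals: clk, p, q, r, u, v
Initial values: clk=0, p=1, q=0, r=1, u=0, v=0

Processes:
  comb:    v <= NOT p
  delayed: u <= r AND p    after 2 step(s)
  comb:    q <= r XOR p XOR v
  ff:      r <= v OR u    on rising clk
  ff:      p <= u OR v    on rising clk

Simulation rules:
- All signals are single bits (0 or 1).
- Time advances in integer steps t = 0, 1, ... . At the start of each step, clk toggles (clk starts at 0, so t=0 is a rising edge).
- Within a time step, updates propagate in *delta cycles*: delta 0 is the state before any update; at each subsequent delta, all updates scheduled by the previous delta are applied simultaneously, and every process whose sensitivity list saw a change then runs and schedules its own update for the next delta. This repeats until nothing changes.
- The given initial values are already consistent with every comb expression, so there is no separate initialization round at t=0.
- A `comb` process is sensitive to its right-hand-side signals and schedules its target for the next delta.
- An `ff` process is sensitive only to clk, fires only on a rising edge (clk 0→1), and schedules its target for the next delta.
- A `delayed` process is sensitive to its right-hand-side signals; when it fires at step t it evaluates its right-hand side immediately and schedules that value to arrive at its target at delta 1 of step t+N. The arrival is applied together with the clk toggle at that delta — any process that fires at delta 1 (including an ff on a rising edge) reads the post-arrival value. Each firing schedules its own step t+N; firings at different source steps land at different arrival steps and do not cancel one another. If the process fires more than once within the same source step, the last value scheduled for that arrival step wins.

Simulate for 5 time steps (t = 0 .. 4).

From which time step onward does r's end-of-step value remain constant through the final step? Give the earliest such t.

[bits: v,clk,q,u,r,p]
t=0: Δ0=000011 Δ1=010011 Δ2=010000 Δ3=110000 Δ4=111000 | 4Δ
t=1: Δ0=111000 Δ1=101000 | 1Δ
t=2: Δ0=101000 Δ1=111000 Δ2=111011 Δ3=011011 Δ4=010011 | 4Δ
t=3: Δ0=010011 Δ1=000011 | 1Δ
t=4: Δ0=000011 Δ1=010111 | 1Δ

2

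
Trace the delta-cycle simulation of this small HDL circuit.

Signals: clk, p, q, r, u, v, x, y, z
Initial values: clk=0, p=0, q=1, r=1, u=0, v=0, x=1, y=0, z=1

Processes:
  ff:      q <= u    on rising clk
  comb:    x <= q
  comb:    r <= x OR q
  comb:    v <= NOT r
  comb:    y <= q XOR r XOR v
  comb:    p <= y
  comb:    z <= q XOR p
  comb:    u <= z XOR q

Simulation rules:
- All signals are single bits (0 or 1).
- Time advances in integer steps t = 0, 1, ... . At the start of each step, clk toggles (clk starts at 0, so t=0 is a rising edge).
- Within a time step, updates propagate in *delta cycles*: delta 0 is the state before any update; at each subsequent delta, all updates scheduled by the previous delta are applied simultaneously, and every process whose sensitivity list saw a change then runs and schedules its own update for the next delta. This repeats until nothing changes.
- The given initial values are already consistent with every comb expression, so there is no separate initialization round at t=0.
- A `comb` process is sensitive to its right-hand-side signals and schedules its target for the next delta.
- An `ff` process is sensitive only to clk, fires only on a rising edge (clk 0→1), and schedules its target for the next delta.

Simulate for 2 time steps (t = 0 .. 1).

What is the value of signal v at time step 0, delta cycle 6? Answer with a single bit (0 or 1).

t0.Δ0 p=0 y=0 x=1 u=0 z=1 q=1 v=0 clk=0 r=1
t0.Δ1 p=0 y=0 x=1 u=0 z=1 q=1 v=0 clk=1 r=1
t0.Δ2 p=0 y=0 x=1 u=0 z=1 q=0 v=0 clk=1 r=1
t0.Δ3 p=0 y=1 x=0 u=1 z=0 q=0 v=0 clk=1 r=1
t0.Δ4 p=1 y=1 x=0 u=0 z=0 q=0 v=0 clk=1 r=0
t0.Δ5 p=1 y=0 x=0 u=0 z=1 q=0 v=1 clk=1 r=0
t0.Δ6 p=0 y=1 x=0 u=1 z=1 q=0 v=1 clk=1 r=0
t0.Δ7 p=1 y=1 x=0 u=1 z=0 q=0 v=1 clk=1 r=0
t0.Δ8 p=1 y=1 x=0 u=0 z=1 q=0 v=1 clk=1 r=0
t0.Δ9 p=1 y=1 x=0 u=1 z=1 q=0 v=1 clk=1 r=0
t1.Δ0 p=1 y=1 x=0 u=1 z=1 q=0 v=1 clk=1 r=0
t1.Δ1 p=1 y=1 x=0 u=1 z=1 q=0 v=1 clk=0 r=0

1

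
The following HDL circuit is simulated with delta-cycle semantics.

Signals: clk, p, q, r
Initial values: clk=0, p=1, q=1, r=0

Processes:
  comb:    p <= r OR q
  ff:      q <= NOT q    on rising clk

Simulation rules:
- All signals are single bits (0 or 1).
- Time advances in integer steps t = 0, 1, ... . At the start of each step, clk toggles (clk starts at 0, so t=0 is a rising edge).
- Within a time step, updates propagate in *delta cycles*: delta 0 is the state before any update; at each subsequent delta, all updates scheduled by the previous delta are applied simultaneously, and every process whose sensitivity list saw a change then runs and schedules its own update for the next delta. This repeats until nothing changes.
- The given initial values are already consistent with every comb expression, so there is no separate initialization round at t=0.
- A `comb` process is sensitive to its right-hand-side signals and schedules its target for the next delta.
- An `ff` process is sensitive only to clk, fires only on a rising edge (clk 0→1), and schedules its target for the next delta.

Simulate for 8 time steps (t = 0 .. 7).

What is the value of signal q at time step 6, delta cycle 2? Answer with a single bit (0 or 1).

t0.Δ0 clk=0 p=1 q=1 r=0
t0.Δ1 clk=1 p=1 q=1 r=0
t0.Δ2 clk=1 p=1 q=0 r=0
t0.Δ3 clk=1 p=0 q=0 r=0
t1.Δ0 clk=1 p=0 q=0 r=0
t1.Δ1 clk=0 p=0 q=0 r=0
t2.Δ0 clk=0 p=0 q=0 r=0
t2.Δ1 clk=1 p=0 q=0 r=0
t2.Δ2 clk=1 p=0 q=1 r=0
t2.Δ3 clk=1 p=1 q=1 r=0
t3.Δ0 clk=1 p=1 q=1 r=0
t3.Δ1 clk=0 p=1 q=1 r=0
t4.Δ0 clk=0 p=1 q=1 r=0
t4.Δ1 clk=1 p=1 q=1 r=0
t4.Δ2 clk=1 p=1 q=0 r=0
t4.Δ3 clk=1 p=0 q=0 r=0
t5.Δ0 clk=1 p=0 q=0 r=0
t5.Δ1 clk=0 p=0 q=0 r=0
t6.Δ0 clk=0 p=0 q=0 r=0
t6.Δ1 clk=1 p=0 q=0 r=0
t6.Δ2 clk=1 p=0 q=1 r=0
t6.Δ3 clk=1 p=1 q=1 r=0
t7.Δ0 clk=1 p=1 q=1 r=0
t7.Δ1 clk=0 p=1 q=1 r=0

1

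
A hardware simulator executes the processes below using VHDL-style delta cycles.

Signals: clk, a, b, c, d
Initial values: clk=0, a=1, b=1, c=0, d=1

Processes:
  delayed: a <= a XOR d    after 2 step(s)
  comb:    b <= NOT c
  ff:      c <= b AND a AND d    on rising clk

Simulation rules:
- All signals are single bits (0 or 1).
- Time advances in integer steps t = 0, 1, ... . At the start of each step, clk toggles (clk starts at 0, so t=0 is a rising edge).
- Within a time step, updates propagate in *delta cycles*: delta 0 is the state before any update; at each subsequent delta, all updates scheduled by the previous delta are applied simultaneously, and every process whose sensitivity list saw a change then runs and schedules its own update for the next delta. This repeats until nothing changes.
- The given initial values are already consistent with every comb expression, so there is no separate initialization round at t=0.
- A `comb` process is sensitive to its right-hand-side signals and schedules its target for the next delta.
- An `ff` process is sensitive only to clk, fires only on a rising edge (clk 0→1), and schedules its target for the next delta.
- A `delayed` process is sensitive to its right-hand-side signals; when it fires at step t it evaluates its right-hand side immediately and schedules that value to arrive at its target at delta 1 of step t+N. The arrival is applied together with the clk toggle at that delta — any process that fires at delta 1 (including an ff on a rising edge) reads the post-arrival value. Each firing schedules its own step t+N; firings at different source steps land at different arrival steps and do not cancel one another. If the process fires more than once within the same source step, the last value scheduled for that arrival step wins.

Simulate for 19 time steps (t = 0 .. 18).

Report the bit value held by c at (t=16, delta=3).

1

[bits: b,c,clk,d,a]
t=0: Δ0=10011 Δ1=10111 Δ2=11111 Δ3=01111 | 3Δ
t=1: Δ0=01111 Δ1=01011 | 1Δ
t=2: Δ0=01011 Δ1=01111 Δ2=00111 Δ3=10111 | 3Δ
t=3: Δ0=10111 Δ1=10011 | 1Δ
t=4: Δ0=10011 Δ1=10111 Δ2=11111 Δ3=01111 | 3Δ
t=5: Δ0=01111 Δ1=01011 | 1Δ
t=6: Δ0=01011 Δ1=01111 Δ2=00111 Δ3=10111 | 3Δ
t=7: Δ0=10111 Δ1=10011 | 1Δ
t=8: Δ0=10011 Δ1=10111 Δ2=11111 Δ3=01111 | 3Δ
t=9: Δ0=01111 Δ1=01011 | 1Δ
t=10: Δ0=01011 Δ1=01111 Δ2=00111 Δ3=10111 | 3Δ
t=11: Δ0=10111 Δ1=10011 | 1Δ
t=12: Δ0=10011 Δ1=10111 Δ2=11111 Δ3=01111 | 3Δ
t=13: Δ0=01111 Δ1=01011 | 1Δ
t=14: Δ0=01011 Δ1=01111 Δ2=00111 Δ3=10111 | 3Δ
t=15: Δ0=10111 Δ1=10011 | 1Δ
t=16: Δ0=10011 Δ1=10111 Δ2=11111 Δ3=01111 | 3Δ
t=17: Δ0=01111 Δ1=01011 | 1Δ
t=18: Δ0=01011 Δ1=01111 Δ2=00111 Δ3=10111 | 3Δ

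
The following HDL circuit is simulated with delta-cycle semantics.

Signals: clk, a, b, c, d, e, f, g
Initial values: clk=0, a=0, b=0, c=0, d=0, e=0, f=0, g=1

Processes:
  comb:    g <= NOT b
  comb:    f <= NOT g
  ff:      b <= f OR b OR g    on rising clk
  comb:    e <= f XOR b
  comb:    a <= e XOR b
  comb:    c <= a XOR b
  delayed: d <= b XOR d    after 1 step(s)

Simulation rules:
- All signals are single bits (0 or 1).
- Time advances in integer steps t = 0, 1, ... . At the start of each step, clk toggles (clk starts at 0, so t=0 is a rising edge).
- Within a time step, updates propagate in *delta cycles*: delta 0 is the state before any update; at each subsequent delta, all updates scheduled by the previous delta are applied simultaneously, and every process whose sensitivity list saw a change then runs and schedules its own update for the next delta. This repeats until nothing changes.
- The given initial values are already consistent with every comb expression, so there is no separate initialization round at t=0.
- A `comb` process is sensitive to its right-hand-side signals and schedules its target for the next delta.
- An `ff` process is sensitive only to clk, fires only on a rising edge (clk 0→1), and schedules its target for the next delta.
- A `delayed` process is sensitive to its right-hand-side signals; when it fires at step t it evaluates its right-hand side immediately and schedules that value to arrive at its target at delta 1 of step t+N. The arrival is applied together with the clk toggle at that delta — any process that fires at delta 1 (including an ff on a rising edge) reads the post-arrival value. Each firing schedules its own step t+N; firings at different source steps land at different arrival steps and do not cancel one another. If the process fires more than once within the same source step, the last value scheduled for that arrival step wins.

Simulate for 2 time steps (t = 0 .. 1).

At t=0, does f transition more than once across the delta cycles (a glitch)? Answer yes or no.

[bits: a,d,f,b,e,c,clk,g]
t=0: Δ0=00000001 Δ1=00000011 Δ2=00010011 Δ3=10011110 Δ4=00111010 Δ5=00110110 Δ6=10110110 Δ7=10110010 | 7Δ
t=1: Δ0=10110010 Δ1=11110000 | 1Δ

no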